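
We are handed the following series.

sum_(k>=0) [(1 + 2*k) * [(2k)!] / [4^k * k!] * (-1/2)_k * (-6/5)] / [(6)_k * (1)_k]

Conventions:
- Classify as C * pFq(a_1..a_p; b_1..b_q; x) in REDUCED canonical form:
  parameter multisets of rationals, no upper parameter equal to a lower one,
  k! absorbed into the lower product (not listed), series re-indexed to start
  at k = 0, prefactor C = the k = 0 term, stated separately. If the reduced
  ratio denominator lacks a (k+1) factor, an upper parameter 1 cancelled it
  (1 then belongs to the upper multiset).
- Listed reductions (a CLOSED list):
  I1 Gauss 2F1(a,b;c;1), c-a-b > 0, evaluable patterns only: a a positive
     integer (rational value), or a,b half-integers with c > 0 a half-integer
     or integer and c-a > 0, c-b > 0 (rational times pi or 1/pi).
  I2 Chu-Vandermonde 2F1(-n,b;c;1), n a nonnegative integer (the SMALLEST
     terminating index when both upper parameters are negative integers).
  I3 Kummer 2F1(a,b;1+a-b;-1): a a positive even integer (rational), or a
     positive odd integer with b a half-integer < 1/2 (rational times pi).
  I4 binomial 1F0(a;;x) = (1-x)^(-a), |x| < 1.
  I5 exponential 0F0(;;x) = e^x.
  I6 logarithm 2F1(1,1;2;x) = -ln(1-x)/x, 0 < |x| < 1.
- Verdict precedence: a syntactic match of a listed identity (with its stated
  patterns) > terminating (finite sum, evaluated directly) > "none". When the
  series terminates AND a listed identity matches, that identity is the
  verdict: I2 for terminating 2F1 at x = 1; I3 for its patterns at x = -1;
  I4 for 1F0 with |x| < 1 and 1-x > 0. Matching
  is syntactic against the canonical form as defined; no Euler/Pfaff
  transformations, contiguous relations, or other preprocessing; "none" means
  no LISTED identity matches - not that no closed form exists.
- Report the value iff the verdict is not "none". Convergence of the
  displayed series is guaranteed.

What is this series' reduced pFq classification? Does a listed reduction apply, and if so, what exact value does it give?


The series (x = 1) is 2F1: upper {-1/2, 3/2}, lower {6}, prefactor -6/5. Verdict: Gauss's theorem I1 (half-integer case) applies (x = 1; upper {-1/2, 3/2} half-integers, c = 6 in the evaluable pattern). Value: (-131072/40425) / pi.

First insight: from the first term -6/5: the (2k+1) factor (C = -6/5) shifts (1/2)_k to (3/2)_k.
Adjacent-term ratio: r(k) = 1 * (k-1/2) (k+3/2) / [(k+6) (k+1)] - poly over poly, x = 1 from leading terms; C = -6/5 at k = 0.


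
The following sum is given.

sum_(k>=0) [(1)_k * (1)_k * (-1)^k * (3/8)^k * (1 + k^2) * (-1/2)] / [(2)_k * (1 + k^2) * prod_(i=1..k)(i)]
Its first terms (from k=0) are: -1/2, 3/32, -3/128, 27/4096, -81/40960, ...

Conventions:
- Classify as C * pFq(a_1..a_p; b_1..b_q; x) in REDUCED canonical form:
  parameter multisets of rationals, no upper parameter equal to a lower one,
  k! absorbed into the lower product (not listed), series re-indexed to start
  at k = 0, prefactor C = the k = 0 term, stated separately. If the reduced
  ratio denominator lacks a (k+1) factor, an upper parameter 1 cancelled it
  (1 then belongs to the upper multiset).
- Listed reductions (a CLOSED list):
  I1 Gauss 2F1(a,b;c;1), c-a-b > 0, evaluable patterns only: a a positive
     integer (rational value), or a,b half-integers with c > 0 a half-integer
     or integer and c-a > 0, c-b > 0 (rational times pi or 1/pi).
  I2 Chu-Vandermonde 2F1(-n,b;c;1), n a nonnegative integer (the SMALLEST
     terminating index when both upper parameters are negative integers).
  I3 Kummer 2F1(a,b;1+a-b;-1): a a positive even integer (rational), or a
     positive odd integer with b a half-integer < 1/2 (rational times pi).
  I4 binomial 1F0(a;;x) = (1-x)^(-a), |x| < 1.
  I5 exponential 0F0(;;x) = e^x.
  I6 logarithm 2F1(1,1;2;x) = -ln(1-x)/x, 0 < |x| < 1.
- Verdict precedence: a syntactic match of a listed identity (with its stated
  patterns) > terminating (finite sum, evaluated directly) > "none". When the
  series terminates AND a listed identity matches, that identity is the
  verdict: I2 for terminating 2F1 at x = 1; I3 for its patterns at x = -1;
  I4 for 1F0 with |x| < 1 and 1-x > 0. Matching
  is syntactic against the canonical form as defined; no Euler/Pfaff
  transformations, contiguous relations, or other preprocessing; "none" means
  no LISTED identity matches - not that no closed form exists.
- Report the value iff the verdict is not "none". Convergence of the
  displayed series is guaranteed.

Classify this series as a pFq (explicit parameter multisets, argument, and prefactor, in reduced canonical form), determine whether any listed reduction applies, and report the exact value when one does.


With C = -1/2: the canonical form is 2F1(1, 1; 2; -3/8). Verdict: this is the logarithmic series (I6) (the logarithm: parameters (1,1;2), x = -3/8). Sum: (-4/3) * ln(11/8).

Key step: from the first term -1/2: striking the common factor k^2 + 1 reduces the term (C = -1/2).
Adjacent-term ratio: r(k) = (-3/8) * (k+1) (k+1) / [(k+2) (k+1)] - rational in k, leading ratio (-3/8); with t_0 = -1/2, classification follows.


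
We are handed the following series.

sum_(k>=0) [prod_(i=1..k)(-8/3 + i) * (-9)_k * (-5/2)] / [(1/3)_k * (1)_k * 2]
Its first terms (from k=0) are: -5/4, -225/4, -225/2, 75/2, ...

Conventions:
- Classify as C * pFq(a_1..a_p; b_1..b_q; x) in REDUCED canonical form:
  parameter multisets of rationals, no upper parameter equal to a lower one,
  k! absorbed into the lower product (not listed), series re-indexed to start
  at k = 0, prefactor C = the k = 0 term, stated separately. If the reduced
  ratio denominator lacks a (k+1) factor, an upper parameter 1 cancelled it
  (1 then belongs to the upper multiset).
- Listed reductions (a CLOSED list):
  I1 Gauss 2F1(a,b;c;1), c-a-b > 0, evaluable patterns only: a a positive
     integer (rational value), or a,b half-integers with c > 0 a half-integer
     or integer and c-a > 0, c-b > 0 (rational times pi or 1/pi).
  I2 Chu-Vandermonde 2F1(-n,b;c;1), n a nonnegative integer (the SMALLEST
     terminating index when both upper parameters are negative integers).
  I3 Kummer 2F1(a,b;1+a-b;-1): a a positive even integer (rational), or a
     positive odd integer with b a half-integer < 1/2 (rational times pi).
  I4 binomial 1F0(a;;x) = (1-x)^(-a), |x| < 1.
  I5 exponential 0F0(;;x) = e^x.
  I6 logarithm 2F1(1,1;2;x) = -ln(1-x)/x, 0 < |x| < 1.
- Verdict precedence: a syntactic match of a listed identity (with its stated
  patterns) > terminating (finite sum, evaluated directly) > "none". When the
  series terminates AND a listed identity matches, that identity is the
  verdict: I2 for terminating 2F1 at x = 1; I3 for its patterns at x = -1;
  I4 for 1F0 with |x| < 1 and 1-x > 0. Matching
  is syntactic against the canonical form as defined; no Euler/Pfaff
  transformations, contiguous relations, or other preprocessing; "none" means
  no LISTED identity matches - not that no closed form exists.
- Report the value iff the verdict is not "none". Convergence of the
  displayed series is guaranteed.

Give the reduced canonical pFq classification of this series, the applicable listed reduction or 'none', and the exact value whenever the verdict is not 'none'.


Prefactor -5/4, argument 1: 2F1 with upper {-9, -5/3} over lower {1/3}. Verdict: Vandermonde's identity (I2) matches (terminating 2F1 at x = 1 with n = 9, b = -5/3, c = 1/3). Hence: -1594323/10868.

The tell: with t_0 = -5/4, (1)_k (prefactor -5/4) is k! itself.
Consecutive-term ratio: r(k) = 1 * (k-9) (k-5/3) / [(k+1/3) (k+1)] ; factor over Q: parameters, x = 1, and C = -5/4.


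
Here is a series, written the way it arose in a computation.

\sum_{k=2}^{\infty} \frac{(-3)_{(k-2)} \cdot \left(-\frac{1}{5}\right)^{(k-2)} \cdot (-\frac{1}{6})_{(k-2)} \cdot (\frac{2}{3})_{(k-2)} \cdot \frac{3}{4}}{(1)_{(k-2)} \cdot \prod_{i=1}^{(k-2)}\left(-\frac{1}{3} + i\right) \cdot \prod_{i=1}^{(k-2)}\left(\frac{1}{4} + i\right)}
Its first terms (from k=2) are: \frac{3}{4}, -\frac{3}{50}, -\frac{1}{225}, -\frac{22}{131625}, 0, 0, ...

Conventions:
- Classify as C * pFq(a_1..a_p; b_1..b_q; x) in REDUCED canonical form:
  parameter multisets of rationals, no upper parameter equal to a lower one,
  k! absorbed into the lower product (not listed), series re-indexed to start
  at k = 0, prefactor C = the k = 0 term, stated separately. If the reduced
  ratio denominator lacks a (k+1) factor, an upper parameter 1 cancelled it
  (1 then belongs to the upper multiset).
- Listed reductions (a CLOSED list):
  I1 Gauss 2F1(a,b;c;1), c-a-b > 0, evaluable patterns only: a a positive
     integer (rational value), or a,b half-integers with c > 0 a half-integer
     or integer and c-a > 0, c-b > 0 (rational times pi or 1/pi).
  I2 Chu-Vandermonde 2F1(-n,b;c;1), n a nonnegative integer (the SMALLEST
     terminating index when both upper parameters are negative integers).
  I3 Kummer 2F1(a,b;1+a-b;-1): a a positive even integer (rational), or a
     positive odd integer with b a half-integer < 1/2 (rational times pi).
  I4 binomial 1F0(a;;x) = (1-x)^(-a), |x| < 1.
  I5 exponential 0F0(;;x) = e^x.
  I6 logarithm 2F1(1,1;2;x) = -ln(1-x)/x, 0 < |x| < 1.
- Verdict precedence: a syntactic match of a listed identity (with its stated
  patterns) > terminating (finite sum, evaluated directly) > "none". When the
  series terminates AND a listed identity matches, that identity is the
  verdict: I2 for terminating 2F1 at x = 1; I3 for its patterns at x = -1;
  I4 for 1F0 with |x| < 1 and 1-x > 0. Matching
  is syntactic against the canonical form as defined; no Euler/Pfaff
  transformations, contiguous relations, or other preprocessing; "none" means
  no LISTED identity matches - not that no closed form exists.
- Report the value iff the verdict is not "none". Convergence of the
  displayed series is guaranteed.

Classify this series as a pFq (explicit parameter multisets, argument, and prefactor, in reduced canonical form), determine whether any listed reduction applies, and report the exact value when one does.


Canonical form: C = \frac{3}{4} times 2F1 with upper {-3, -\frac{1}{6}}, lower {\frac{5}{4}}, x = -\frac{1}{5}. Verdict: terminating at k = 3: the factor (-3)_k kills every later term; summing the 4 survivors is exact. Hence: \frac{360857}{526500}.

Key step: x = -\frac{1}{5} and the lower running product (prefactor 3/4) is a rising factorial.
Adjacent-term ratio: r(k) = -\frac{1}{5} * (k-3) (k-\frac{1}{6}) / [(k+\frac{5}{4}) (k+1)] ; factor over Q: parameters, x = -\frac{1}{5}, and C = \frac{3}{4}.


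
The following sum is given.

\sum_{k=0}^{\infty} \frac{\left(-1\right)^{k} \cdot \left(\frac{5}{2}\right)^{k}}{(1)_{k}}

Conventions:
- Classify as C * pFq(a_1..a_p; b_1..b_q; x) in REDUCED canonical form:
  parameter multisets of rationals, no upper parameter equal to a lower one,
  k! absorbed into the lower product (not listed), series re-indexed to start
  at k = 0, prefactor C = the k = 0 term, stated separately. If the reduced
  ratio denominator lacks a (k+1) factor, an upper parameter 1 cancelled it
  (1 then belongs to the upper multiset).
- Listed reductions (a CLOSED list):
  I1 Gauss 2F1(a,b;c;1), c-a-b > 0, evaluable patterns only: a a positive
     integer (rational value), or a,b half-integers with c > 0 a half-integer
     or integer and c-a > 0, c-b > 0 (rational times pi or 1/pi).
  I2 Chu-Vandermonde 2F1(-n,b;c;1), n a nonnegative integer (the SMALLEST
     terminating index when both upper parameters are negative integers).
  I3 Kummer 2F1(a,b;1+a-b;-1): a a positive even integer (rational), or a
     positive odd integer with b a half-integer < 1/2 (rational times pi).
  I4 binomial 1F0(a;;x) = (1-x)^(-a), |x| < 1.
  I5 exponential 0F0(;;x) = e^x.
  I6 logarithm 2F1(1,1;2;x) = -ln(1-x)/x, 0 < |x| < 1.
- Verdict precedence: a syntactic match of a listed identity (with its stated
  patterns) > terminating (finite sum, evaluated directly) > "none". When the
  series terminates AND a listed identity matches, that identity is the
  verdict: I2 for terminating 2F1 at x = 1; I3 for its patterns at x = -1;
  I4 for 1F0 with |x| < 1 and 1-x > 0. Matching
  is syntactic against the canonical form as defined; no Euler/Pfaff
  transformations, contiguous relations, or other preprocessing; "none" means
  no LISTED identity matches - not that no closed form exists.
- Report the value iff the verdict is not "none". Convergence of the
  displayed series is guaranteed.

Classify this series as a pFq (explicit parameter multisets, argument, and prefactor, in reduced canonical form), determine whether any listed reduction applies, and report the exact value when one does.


Canonical form: C = 1 times 0F0 with upper {-}, lower {-}, x = -\frac{5}{2}. Verdict (x = -\frac{5}{2}): exponential (I5) applies (the 0F0 exponential series at x = -\frac{5}{2}). Its exact value is e^{-\frac{5}{2}}.

Structural cue: t_0 being 1, the (-1)^k factor (prefactor 1) folds into the argument's sign.
Consecutive-term ratio: r(k) = -\frac{5}{2} * 1 / [(k+1)] ; factor over Q: parameters, x = -\frac{5}{2}, and C = 1.


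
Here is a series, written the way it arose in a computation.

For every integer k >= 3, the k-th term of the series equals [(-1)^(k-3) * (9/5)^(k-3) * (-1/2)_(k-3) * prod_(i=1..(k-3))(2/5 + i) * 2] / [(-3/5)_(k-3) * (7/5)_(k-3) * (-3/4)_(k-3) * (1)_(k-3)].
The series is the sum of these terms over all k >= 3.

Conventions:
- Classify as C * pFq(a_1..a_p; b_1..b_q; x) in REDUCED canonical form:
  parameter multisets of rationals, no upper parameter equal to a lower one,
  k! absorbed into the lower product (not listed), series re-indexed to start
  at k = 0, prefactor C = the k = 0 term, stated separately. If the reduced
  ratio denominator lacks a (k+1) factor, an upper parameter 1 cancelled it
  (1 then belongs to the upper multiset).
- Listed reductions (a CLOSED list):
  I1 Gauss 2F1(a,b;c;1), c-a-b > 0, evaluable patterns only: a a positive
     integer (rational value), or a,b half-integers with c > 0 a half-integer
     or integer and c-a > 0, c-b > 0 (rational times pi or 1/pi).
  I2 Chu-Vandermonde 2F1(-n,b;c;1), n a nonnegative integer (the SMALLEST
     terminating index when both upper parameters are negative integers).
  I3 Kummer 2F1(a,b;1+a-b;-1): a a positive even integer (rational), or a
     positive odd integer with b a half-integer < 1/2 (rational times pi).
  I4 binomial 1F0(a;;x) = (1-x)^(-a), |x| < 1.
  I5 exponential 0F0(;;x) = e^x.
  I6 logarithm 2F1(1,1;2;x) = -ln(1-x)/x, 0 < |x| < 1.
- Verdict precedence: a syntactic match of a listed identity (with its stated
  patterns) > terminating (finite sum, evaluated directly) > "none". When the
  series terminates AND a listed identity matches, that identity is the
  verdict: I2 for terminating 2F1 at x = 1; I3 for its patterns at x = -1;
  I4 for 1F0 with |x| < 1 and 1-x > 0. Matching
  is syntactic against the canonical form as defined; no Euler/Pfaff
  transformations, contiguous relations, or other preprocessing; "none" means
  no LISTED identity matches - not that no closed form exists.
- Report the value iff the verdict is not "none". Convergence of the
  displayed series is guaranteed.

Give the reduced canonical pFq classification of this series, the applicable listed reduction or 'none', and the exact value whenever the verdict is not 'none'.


This is 2 * 1F2(-1/2; -3/4, -3/5; -9/5) in reduced canonical form. Verdict: none - at argument -9/5 the multisets {-1/2} ; {-3/4, -3/5} match no listed identity.

Key step: t_0 = 2 here, and the running product (prefactor 2) telescopes to a rising factorial.
Ratio: r(k) = (-9/5) * (k-1/2) / [(k-3/4) (k-3/5) (k+1)] - rational in k. x = (-9/5); t_0 = 2; negate the roots.


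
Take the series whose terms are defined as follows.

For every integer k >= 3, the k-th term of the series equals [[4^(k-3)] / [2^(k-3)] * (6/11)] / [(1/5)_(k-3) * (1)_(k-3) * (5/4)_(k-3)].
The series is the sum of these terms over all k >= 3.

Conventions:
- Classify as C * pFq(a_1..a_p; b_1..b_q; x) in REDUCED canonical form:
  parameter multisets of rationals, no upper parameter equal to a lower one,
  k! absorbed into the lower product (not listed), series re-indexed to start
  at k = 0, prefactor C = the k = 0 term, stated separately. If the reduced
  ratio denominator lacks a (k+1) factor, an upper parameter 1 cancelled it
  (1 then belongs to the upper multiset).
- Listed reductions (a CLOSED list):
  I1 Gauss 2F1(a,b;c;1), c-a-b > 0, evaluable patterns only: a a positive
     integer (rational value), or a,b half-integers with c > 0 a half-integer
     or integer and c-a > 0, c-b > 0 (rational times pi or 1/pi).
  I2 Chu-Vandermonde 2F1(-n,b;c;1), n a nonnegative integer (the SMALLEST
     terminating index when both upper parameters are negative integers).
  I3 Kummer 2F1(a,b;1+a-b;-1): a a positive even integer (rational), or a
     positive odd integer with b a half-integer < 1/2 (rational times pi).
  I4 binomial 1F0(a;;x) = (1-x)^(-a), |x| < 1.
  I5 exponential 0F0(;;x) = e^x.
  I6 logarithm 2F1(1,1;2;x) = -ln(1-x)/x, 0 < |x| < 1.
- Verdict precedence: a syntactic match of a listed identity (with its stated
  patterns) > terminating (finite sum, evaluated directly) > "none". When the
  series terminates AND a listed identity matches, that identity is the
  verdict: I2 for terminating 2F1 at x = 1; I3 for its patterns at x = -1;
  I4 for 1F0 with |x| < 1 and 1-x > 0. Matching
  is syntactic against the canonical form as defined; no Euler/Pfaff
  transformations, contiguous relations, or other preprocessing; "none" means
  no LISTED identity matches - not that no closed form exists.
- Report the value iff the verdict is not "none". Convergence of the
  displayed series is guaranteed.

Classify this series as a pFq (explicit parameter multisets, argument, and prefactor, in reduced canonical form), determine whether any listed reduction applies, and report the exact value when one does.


x = 2 here; the reduced form reads 0F2, upper {-}, lower {1/5, 5/4}, C = 6/11. Verdict: none. No listed pattern accepts 0F2(-; 1/5, 5/4; 2).

The tell: with t_0 = 6/11, (1)_k (C = 6/11, x = 2) is k! itself.
Consecutive-term ratio: r(k) = 2 * 1 / [(k+1/5) (k+5/4) (k+1)] - rational; roots negated = parameters, x = 2, C = 6/11.


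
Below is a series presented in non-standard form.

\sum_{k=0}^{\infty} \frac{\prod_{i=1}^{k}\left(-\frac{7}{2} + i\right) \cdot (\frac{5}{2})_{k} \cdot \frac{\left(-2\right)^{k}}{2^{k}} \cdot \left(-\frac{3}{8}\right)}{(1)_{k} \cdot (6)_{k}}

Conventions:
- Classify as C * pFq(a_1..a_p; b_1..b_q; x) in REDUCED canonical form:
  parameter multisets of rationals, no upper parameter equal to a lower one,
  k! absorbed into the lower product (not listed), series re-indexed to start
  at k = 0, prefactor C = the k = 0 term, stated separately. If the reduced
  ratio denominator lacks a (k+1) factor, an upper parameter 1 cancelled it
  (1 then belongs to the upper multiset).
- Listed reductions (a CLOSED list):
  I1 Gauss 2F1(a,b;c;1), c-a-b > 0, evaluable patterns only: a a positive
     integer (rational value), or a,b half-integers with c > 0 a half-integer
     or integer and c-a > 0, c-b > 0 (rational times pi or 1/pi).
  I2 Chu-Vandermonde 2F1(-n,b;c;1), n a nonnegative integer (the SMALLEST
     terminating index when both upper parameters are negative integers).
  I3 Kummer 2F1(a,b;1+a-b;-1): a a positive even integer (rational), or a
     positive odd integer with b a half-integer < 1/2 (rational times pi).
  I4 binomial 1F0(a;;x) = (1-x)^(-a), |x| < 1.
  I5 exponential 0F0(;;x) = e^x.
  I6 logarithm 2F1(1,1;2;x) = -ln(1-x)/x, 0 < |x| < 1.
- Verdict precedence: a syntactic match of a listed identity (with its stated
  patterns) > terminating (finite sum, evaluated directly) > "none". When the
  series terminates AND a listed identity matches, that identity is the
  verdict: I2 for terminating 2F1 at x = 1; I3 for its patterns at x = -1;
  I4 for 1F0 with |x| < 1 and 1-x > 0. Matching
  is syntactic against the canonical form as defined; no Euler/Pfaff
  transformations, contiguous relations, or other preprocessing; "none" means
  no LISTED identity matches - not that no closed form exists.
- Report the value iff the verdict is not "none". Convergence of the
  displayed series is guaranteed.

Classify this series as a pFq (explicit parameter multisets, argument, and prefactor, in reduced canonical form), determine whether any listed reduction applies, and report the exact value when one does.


Structural cue: from the first term -\frac{3}{8}: (1)_k (C = -3/8, x = -1) is k! itself.
Consecutive-term ratio: r(k) = -1 * (k-\frac{5}{2}) (k+\frac{5}{2}) / [(k+6) (k+1)] ; factor over Q: parameters, x = -1, and C = -\frac{3}{8}.

With C = -\frac{3}{8}: the canonical form is 2F1(-\frac{5}{2}, \frac{5}{2}; 6; -1). Verdict: none - this 2F1 at x = -1 matches no listed pattern, and upper {-\frac{5}{2}, \frac{5}{2}} holds no stopper.


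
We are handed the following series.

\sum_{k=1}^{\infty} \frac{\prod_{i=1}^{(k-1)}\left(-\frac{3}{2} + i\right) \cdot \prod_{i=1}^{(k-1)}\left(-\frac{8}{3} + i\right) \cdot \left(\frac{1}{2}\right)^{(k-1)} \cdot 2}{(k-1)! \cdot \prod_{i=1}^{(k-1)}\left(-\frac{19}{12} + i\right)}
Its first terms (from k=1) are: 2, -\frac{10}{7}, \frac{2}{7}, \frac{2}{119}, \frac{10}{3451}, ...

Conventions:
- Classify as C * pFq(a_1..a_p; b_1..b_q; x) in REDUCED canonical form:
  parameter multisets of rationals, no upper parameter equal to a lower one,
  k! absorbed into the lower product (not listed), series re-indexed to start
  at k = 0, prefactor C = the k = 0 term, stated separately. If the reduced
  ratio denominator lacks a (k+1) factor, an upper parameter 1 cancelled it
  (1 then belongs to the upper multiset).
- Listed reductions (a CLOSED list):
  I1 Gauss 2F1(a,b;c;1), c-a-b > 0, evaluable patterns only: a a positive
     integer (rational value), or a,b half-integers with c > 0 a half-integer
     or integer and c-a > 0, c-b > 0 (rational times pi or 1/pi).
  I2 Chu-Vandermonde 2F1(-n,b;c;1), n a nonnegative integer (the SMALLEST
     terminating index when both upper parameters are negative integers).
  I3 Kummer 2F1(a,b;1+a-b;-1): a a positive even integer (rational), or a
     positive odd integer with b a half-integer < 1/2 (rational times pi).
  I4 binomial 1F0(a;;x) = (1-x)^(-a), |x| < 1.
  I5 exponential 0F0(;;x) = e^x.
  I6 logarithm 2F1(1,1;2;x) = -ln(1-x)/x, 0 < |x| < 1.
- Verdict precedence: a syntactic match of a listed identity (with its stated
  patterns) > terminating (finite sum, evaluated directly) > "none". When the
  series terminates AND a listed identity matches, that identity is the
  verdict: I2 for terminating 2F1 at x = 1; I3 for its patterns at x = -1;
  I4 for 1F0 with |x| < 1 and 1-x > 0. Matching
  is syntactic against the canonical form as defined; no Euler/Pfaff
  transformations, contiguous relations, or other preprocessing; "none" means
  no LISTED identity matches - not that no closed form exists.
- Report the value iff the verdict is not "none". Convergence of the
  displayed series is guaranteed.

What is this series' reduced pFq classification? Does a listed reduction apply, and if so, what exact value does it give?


x = \frac{1}{2} here; the reduced form reads 2F1, upper {-\frac{5}{3}, -\frac{1}{2}}, lower {-\frac{7}{12}}, C = 2. Verdict: none. A 2F1 with upper {-\frac{5}{3}, -\frac{1}{2}} fits none of I1-I6 at x = \frac{1}{2}; the sum runs forever.

Key step: t_0 being 2, the running product (C = 2) telescopes to a rising factorial.
Step ratio: r(k) = \frac{1}{2} * (k-\frac{5}{3}) (k-\frac{1}{2}) / [(k-\frac{7}{12}) (k+1)] - rational in k. x = \frac{1}{2}; t_0 = 2; negate the roots.


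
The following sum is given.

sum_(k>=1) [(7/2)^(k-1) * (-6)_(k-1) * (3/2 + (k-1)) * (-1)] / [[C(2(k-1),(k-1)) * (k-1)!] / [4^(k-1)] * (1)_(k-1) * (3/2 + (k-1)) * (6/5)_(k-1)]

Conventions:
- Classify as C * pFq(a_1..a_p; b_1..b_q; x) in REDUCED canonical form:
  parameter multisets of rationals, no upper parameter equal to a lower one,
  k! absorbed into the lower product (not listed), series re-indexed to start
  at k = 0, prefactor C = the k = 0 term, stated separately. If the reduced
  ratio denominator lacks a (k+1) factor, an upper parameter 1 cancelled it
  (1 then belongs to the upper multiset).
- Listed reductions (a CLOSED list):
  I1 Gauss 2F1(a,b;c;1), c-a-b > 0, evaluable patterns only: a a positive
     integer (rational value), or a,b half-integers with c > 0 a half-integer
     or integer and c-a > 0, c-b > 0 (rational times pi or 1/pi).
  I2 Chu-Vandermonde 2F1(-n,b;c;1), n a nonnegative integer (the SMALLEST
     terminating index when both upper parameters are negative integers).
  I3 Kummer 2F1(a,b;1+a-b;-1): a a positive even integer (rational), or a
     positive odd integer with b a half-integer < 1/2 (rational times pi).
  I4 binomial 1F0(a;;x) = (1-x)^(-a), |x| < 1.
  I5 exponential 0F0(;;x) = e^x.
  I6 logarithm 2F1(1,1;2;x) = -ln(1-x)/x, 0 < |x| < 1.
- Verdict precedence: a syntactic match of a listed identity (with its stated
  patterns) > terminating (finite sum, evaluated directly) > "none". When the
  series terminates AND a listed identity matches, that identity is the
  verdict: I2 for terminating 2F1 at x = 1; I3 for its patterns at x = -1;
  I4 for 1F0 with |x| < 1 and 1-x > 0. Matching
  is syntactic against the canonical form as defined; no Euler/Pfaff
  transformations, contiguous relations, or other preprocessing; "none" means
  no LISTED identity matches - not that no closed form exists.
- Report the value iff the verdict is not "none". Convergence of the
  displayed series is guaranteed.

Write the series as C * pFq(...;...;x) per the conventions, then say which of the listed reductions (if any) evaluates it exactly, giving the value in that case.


With C = -1: the canonical form is 1F2(-6; 1/2, 6/5; 7/2). Verdict: terminating - the sum ends at index 6 because -6 is a negative integer; exact evaluation follows. Value: -10439946641/758362176.

Key observation: x = (7/2) and the lower central binomial (prefactor -1) hides (1/2)_k.
Ratio: r(k) = (7/2) * (k-6) / [(k+1/2) (k+6/5) (k+1)] - poly over poly, x = (7/2) from leading terms; C = -1 at k = 0.


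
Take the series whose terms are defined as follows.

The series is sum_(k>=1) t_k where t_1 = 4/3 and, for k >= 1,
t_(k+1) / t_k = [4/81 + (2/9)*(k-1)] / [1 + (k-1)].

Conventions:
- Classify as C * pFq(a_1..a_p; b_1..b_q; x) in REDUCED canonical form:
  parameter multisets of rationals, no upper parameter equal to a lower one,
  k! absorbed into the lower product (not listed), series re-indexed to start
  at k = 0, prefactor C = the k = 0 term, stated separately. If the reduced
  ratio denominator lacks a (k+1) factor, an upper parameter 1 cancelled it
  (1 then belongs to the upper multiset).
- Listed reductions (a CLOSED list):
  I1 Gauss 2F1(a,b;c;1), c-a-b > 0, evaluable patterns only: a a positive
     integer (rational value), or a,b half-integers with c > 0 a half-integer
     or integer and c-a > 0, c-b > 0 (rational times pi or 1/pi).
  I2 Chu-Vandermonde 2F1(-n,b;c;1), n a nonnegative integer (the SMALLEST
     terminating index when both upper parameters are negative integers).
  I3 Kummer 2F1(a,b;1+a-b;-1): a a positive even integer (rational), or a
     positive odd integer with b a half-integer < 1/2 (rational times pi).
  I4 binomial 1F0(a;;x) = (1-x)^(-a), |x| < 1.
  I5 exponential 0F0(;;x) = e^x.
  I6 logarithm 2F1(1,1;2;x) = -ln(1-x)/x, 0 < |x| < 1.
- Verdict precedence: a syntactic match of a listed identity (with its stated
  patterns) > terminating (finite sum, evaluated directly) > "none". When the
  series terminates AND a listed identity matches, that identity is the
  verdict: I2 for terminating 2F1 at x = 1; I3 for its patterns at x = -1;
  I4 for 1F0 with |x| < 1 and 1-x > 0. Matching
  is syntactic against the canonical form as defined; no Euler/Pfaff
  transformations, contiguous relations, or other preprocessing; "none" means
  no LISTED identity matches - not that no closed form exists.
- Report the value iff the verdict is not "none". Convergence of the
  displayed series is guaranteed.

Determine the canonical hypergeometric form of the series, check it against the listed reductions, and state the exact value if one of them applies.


The series (x = 2/9) is 1F0: upper {2/9}, lower {-}, prefactor 4/3. Verdict: the I4 binomial reduction matches (the 1F0 binomial series: exponent -2/9, x = 2/9). Value: (4/3) * (7/9)^(-2/9).

Key observation: t_0 = 4/3 here, and the expanded ratio factors over Q; C = 4/3, x = 2/9, roots give parameters.
Step ratio: r(k) = (2/9) * (k+2/9) / [(k+1)] - poly over poly, x = (2/9) from leading terms; C = 4/3 at k = 0.


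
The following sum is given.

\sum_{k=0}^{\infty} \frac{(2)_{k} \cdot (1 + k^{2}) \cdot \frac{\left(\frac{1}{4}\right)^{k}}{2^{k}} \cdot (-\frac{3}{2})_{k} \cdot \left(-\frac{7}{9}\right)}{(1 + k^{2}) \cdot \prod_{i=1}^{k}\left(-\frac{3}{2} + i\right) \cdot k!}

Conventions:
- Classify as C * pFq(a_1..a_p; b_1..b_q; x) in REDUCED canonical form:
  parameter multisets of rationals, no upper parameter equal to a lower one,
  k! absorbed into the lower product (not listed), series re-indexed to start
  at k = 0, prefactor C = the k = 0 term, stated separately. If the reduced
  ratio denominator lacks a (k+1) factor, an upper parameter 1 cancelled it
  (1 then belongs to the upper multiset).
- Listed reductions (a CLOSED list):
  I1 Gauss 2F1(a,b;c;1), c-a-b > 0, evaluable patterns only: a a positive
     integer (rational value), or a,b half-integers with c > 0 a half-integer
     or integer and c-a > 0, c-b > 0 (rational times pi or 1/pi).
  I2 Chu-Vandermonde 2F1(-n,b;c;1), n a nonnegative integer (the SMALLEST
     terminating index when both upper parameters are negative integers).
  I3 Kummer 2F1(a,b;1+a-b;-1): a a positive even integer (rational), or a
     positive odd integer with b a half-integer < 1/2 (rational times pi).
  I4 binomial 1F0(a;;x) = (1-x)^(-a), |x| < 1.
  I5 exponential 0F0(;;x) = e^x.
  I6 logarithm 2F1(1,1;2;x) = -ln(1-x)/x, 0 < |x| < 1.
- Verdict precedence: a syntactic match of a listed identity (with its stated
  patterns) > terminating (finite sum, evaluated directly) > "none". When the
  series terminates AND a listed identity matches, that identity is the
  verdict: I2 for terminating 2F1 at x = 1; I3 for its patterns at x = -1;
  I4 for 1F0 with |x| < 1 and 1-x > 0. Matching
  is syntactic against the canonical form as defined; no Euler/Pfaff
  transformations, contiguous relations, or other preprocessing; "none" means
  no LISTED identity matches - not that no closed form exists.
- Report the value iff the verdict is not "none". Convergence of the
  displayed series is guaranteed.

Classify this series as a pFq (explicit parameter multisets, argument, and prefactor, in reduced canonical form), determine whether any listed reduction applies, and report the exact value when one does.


Classification (C = -\frac{7}{9}): 2F1 with upper {-\frac{3}{2}, 2}, lower {-\frac{1}{2}}, argument x = \frac{1}{8}. Verdict: none here - no I1-I6 shape fits x = \frac{1}{8} with lower {-\frac{1}{2}}.

Key step: t_0 being -\frac{7}{9}, the two k-th powers (prefactor -7/9) combine into one argument.
Term ratio: r(k) = \frac{1}{8} * (k-\frac{3}{2}) (k+2) / [(k-\frac{1}{2}) (k+1)] ; factor over Q: parameters, x = \frac{1}{8}, and C = -\frac{7}{9}.


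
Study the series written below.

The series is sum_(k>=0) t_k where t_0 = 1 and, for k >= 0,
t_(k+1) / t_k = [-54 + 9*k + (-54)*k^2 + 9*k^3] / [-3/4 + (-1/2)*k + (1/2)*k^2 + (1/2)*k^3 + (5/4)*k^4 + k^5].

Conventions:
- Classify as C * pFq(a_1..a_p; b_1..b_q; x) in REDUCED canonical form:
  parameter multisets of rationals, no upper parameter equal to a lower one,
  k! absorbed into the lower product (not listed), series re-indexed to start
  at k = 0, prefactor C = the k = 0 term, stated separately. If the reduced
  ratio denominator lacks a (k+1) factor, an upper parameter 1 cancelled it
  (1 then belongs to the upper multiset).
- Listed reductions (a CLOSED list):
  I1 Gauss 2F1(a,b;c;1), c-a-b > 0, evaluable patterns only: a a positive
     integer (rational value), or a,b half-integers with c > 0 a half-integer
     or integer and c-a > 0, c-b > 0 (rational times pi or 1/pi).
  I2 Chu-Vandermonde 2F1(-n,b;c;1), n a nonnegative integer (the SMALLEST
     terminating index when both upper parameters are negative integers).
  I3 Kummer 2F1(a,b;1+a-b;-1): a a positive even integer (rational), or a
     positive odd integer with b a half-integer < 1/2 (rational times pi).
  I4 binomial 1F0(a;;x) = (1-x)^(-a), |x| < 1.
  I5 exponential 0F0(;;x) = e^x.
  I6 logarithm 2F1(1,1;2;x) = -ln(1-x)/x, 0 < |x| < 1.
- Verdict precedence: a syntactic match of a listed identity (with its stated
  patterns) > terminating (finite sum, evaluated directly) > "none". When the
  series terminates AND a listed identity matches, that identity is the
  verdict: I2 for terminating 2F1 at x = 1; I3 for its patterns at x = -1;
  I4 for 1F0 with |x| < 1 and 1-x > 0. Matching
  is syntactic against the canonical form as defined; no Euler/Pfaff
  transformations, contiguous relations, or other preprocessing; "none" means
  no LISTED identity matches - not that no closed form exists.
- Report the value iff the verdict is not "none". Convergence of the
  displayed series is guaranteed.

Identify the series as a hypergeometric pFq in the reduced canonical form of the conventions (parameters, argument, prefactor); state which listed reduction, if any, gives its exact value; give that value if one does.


With C = 1: the canonical form is 1F2(-6; -3/4, 1; 9). Verdict: terminating - upper parameter -6 makes this a finite sum (last index 6), evaluated exactly. Its exact value is 5781077/5525.

First insight: x = 9 and the ratio is unreduced: k^2 + 1 divides both sides (C = 1).
Step ratio: r(k) = 9 * (k-6) / [(k-3/4) (k+1) (k+1)] - rational in k. x = 9; t_0 = 1; negate the roots.


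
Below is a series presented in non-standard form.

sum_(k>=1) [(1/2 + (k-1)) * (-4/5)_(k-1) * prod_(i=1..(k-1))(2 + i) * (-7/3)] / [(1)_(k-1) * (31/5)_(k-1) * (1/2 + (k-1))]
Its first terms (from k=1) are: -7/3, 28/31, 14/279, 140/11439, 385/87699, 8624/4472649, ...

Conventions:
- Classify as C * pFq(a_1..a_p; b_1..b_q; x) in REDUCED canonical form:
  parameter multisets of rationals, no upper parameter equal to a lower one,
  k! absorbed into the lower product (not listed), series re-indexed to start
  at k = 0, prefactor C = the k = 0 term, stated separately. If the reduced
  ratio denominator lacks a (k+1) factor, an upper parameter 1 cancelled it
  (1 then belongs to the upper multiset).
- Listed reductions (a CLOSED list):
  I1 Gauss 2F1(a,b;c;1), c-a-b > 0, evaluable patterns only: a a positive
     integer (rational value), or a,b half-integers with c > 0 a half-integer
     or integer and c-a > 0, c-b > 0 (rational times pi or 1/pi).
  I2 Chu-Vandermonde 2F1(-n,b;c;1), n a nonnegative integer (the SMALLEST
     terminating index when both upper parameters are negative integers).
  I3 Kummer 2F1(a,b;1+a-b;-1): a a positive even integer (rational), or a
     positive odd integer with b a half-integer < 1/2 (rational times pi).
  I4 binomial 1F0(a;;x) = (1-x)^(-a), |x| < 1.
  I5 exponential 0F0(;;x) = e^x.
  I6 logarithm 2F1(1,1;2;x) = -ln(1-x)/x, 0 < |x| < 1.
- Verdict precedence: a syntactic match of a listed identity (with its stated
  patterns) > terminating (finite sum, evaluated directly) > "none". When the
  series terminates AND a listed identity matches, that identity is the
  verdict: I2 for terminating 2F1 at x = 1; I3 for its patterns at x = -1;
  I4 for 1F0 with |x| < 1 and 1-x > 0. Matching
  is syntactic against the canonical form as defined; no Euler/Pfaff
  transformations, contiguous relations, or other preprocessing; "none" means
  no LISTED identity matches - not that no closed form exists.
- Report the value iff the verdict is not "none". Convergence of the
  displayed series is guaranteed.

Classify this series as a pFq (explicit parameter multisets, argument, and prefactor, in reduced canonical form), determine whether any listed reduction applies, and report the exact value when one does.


First insight: with t_0 = -7/3, the running product (prefactor -7/3) telescopes to a rising factorial.
Adjacent-term ratio: r(k) = 1 * (k-4/5) (k+3) / [(k+31/5) (k+1)] - poly over poly, x = 1 from leading terms; C = -7/3 at k = 0.

This is -7/3 * 2F1(-4/5, 3; 31/5; 1) in reduced canonical form. Verdict at x = 1: Gauss's theorem (I1) matches (x = 1: the Gamma ratio telescopes since c-a-b = 4 > 0 and a = 3 in Z>0). Hence: -2548/1875.


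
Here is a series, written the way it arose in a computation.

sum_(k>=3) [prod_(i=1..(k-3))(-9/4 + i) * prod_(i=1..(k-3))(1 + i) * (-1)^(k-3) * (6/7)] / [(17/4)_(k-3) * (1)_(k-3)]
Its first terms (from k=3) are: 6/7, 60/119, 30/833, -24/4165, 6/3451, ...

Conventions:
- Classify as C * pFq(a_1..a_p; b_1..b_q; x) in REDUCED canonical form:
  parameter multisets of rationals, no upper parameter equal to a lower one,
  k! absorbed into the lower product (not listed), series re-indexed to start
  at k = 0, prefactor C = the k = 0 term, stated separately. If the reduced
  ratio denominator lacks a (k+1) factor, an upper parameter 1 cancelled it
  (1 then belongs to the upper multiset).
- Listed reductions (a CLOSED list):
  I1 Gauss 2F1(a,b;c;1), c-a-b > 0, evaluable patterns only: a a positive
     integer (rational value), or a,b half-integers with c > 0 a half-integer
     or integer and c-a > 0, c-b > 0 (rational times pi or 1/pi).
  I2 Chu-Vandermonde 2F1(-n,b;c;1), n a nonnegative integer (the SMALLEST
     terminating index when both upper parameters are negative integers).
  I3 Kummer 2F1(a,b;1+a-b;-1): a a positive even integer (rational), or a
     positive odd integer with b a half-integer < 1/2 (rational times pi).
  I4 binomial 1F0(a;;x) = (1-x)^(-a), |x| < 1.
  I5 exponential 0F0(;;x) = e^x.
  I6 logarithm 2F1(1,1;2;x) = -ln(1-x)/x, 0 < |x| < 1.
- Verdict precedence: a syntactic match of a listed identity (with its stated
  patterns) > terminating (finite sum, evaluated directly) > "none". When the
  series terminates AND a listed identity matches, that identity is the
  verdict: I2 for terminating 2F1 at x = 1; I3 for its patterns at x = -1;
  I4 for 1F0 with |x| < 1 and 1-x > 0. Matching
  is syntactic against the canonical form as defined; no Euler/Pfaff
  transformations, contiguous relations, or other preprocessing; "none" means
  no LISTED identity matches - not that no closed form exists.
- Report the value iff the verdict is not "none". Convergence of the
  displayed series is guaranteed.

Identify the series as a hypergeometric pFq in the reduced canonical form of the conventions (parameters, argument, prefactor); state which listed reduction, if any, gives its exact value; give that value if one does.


Classification (C = 6/7): 2F1 with upper {-5/4, 2}, lower {17/4}, argument x = -1. Verdict at x = -1: Kummer's theorem (I3) matches (x = -1; c = 17/4 equals 1+a-b for upper {-5/4, 2}: listed pattern). Sum: 39/28.

The tell: t_0 = 6/7 here, and the running product (C = 6/7, x = -1) telescopes to a rising factorial.
Consecutive-term ratio: r(k) = (-1) * (k-5/4) (k+2) / [(k+17/4) (k+1)] - rational in k. x = (-1); t_0 = 6/7; negate the roots.


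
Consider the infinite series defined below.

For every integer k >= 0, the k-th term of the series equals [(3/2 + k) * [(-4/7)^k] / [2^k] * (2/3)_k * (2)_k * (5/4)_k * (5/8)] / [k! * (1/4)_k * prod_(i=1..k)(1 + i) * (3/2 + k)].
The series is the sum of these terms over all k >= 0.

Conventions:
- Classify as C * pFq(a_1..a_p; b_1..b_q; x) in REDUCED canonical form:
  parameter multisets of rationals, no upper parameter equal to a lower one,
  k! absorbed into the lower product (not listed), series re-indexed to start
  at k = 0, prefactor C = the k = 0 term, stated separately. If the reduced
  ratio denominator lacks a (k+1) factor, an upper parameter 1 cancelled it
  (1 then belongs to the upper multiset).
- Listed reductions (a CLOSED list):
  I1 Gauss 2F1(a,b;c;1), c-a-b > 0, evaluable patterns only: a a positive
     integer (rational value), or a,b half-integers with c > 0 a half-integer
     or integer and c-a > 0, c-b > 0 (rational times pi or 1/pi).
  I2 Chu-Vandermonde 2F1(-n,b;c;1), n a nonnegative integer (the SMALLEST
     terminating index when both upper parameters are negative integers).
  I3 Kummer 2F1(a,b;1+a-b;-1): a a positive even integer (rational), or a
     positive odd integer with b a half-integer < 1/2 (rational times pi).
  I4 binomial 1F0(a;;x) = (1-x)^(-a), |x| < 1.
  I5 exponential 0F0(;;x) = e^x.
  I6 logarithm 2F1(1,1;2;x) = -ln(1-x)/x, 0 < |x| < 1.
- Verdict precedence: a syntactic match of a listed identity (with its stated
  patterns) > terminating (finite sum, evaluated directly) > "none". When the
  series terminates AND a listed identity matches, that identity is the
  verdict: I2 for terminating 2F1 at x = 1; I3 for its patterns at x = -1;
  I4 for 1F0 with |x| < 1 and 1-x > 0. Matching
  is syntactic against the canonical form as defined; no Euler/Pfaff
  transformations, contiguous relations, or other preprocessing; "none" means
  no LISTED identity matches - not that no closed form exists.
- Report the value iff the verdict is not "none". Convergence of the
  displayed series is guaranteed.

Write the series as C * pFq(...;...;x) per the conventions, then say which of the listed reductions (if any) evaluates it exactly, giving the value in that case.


Canonical form: C = 5/8 times 2F1 with upper {2/3, 5/4}, lower {1/4}, x = -2/7. Verdict: none. No listed pattern accepts 2F1(2/3, 5/4; 1/4; -2/7).

The tell: t_0 = 5/8 here, and the lower running product (C = 5/8) is a rising factorial.
Term ratio: r(k) = (-2/7) * (k+2/3) (k+5/4) / [(k+1/4) (k+1)] - rational; roots negated = parameters, x = (-2/7), C = 5/8.
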